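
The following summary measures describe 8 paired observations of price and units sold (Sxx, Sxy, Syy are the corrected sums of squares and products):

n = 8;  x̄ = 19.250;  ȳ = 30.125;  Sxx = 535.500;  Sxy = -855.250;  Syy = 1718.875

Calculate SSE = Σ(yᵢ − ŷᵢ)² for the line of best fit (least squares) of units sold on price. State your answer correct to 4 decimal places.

b = Sxy/Sxx = -855.25/535.5 = -1.597106
SSE = Syy − b·Sxy = 1718.875 − (-1.597106)·(-855.25) = 352.950514

352.9505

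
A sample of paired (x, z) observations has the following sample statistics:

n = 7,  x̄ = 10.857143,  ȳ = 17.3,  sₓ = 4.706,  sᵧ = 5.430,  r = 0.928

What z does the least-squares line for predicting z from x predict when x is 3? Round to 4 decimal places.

8.8868

b = r · sᵧ/sₓ = 0.928 · 5.43/4.706 = 1.070769
a = ȳ − b·x̄ = 17.3 − 1.070769·10.857143 = 5.674505
ŷ(3) = a + b·3 = 5.674505 + 1.070769·3 = 8.886813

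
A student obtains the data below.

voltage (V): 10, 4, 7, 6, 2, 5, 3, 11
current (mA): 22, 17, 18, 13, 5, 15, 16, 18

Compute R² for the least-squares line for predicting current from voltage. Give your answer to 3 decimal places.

n = 8, Σx = 48, Σy = 124, Σxy = 823, Σx² = 360, Σy² = 2096
Sxx = Σx² − (Σx)²/n = 360 − 288 = 72
Sxy = Σxy − (Σx)(Σy)/n = 823 − 744 = 79
Syy = Σy² − (Σy)²/n = 2096 − 1922 = 174
R² = Sxy²/(Sxx·Syy) = (79)²/(72·174) = 0.498164

0.498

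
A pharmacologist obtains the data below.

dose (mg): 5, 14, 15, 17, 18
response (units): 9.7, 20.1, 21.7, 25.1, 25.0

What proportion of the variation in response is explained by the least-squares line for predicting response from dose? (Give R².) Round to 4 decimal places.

n = 5, Σx = 69, Σy = 101.6, Σxy = 1532.1, Σx² = 1059, Σy² = 2224
Sxx = Σx² − (Σx)²/n = 1059 − 952.2 = 106.8
Sxy = Σxy − (Σx)(Σy)/n = 1532.1 − 1402.08 = 130.02
Syy = Σy² − (Σy)²/n = 2224 − 2064.512 = 159.488
R² = Sxy²/(Sxx·Syy) = (130.02)²/(106.8·159.488) = 0.992478

0.9925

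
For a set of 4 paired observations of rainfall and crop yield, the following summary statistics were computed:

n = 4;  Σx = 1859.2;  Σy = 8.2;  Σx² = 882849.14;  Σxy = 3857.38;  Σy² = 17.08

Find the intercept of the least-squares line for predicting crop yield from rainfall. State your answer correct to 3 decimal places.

Sxx = Σx² − (Σx)²/n = 882849.14 − 864156.16 = 18692.98
Sxy = Σxy − (Σx)(Σy)/n = 3857.38 − 3811.36 = 46.02
b = Sxy/Sxx = 46.02/18692.98 = 0.002462
a = ȳ − b·x̄ = 2.05 − 0.002462·464.8 = 0.905715

0.906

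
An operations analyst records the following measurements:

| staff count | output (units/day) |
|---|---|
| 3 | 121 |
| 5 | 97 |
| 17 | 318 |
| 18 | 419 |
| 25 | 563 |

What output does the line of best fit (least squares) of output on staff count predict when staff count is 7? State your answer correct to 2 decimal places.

166.24

n = 5, Σx = 68, Σy = 1518, Σxy = 27871, Σx² = 1272
Sxx = Σx² − (Σx)²/n = 1272 − 924.8 = 347.2
Sxy = Σxy − (Σx)(Σy)/n = 27871 − 20644.8 = 7226.2
b = Sxy/Sxx = 7226.2/347.2 = 20.812788
a = ȳ − b·x̄ = 303.6 − 20.812788·13.6 = 20.546083
ŷ(7) = a + b·7 = 20.546083 + 20.812788·7 = 166.235599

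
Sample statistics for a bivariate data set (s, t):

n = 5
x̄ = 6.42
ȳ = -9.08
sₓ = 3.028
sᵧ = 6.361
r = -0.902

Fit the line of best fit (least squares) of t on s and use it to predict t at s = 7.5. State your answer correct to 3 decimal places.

-11.126

b = r · sᵧ/sₓ = -0.902 · 6.361/3.028 = -1.894855
a = ȳ − b·x̄ = -9.08 − (-1.894855)·6.42 = 3.084971
ŷ(7.5) = a + b·7.5 = 3.084971 + (-1.894855)·7.5 = -11.126444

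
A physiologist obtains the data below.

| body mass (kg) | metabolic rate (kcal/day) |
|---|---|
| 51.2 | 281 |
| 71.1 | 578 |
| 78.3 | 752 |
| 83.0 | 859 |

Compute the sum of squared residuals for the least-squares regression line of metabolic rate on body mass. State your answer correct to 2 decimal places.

n = 4, Σx = 283.6, Σy = 2470, Σxy = 185661.6, Σx² = 20696.54, Σy² = 1716430
Sxx = Σx² − (Σx)²/n = 20696.54 − 20107.24 = 589.3
Sxy = Σxy − (Σx)(Σy)/n = 185661.6 − 175123 = 10538.6
Syy = Σy² − (Σy)²/n = 1716430 − 1525225 = 191205
b = Sxy/Sxx = 10538.6/589.3 = 17.883251
SSE = Syy − b·Sxy = 191205 − 17.883251·10538.6 = 2740.567690

2740.57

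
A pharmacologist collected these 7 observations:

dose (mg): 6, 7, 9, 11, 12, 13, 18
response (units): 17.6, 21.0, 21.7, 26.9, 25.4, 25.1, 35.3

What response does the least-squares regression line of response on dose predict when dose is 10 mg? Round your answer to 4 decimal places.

n = 7, Σx = 76, Σy = 173, Σxy = 2010.3, Σx² = 924
Sxx = Σx² − (Σx)²/n = 924 − 825.142857 = 98.857143
Sxy = Σxy − (Σx)(Σy)/n = 2010.3 − 1878.285714 = 132.014286
b = Sxy/Sxx = 132.014286/98.857143 = 1.335405
a = ȳ − b·x̄ = 24.714286 − 1.335405·10.857143 = 10.215607
ŷ(10) = a + b·10 = 10.215607 + 1.335405·10 = 23.569653

23.5697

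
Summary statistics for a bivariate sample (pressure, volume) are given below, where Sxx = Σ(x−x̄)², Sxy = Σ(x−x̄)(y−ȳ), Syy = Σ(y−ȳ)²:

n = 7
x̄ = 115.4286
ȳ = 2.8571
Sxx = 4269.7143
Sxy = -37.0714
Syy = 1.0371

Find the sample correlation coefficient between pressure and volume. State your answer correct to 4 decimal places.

-0.5571

r = Sxy/√(Sxx·Syy) = -37.0714/√(4428.120701) = -37.0714/66.544126 = -0.557095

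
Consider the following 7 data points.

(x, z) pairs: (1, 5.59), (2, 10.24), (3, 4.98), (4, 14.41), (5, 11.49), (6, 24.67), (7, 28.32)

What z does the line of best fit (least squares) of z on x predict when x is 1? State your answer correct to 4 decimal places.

3.1471

n = 7, Σx = 28, Σy = 99.7, Σxy = 502.36, Σx² = 140
Sxx = Σx² − (Σx)²/n = 140 − 112 = 28
Sxy = Σxy − (Σx)(Σy)/n = 502.36 − 398.8 = 103.56
b = Sxy/Sxx = 103.56/28 = 3.698571
a = ȳ − b·x̄ = 14.242857 − 3.698571·4 = -0.551429
ŷ(1) = a + b·1 = -0.551429 + 3.698571·1 = 3.147143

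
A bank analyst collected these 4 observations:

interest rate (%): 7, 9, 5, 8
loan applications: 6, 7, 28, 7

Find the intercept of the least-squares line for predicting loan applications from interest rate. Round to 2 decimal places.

n = 4, Σx = 29, Σy = 48, Σxy = 301, Σx² = 219
Sxx = Σx² − (Σx)²/n = 219 − 210.25 = 8.75
Sxy = Σxy − (Σx)(Σy)/n = 301 − 348 = -47
b = Sxy/Sxx = -47/8.75 = -5.371429
a = ȳ − b·x̄ = 12 − (-5.371429)·7.25 = 50.942857

50.94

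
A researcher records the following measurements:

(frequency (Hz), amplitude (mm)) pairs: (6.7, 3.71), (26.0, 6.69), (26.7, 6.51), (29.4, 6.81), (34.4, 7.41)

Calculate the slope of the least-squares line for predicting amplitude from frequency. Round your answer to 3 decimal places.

0.136

n = 5, Σx = 123.2, Σy = 31.13, Σxy = 827.732, Σx² = 3481.5
Sxx = Σx² − (Σx)²/n = 3481.5 − 3035.648 = 445.852
Sxy = Σxy − (Σx)(Σy)/n = 827.732 − 767.0432 = 60.6888
b = Sxy/Sxx = 60.6888/445.852 = 0.136119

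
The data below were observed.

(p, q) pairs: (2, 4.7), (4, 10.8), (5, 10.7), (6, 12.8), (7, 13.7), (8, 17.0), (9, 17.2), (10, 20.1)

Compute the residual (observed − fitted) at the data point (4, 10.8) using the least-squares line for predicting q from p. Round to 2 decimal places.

1.64

n = 8, Σx = 51, Σy = 107, Σxy = 770.6, Σx² = 375
Sxx = Σx² − (Σx)²/n = 375 − 325.125 = 49.875
Sxy = Σxy − (Σx)(Σy)/n = 770.6 − 682.125 = 88.475
b = Sxy/Sxx = 88.475/49.875 = 1.773935
a = ȳ − b·x̄ = 13.375 − 1.773935·6.375 = 2.066165
ŷ(4) = 2.066165 + 1.773935·4 = 9.161905
residual = y − ŷ = 10.8 − 9.161905 = 1.638095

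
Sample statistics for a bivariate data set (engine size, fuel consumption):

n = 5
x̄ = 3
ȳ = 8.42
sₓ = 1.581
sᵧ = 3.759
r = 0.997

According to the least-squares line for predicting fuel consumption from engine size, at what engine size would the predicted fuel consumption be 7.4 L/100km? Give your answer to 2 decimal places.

b = r · sᵧ/sₓ = 0.997 · 3.759/1.581 = 2.370476
a = ȳ − b·x̄ = 8.42 − 2.370476·3 = 1.308571
Set a + b·x = 7.4: x = (7.4 − 1.308571) / 2.370476 = 2.569707

2.57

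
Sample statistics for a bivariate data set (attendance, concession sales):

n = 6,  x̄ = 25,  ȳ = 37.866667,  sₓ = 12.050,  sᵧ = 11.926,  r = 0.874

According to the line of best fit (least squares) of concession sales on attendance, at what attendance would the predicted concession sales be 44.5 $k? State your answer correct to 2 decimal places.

32.67

b = r · sᵧ/sₓ = 0.874 · 11.926/12.05 = 0.865006
a = ȳ − b·x̄ = 37.866667 − 0.865006·25 = 16.241513
Set a + b·x = 44.5: x = (44.5 − 16.241513) / 0.865006 = 32.668539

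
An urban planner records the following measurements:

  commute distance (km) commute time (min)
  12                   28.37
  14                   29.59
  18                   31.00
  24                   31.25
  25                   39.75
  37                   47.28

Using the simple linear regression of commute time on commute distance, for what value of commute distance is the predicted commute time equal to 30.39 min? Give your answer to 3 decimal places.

n = 6, Σx = 130, Σy = 207.24, Σxy = 4805.81, Σx² = 3234
Sxx = Σx² − (Σx)²/n = 3234 − 2816.666667 = 417.333333
Sxy = Σxy − (Σx)(Σy)/n = 4805.81 − 4490.2 = 315.61
b = Sxy/Sxx = 315.61/417.333333 = 0.756254
a = ȳ − b·x̄ = 34.54 − 0.756254·21.666667 = 18.154497
Set a + b·x = 30.39: x = (30.39 − 18.154497) / 0.756254 = 16.179092

16.179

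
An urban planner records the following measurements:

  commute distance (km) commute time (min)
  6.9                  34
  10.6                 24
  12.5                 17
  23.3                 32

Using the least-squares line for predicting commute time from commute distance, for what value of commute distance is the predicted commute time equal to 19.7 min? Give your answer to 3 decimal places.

n = 4, Σx = 53.3, Σy = 107, Σxy = 1447.1, Σx² = 859.11
Sxx = Σx² − (Σx)²/n = 859.11 − 710.2225 = 148.8875
Sxy = Σxy − (Σx)(Σy)/n = 1447.1 − 1425.775 = 21.325
b = Sxy/Sxx = 21.325/148.8875 = 0.143229
a = ȳ − b·x̄ = 26.75 − 0.143229·13.325 = 24.841474
Set a + b·x = 19.7: x = (19.7 − 24.841474) / 0.143229 = -35.896893

-35.897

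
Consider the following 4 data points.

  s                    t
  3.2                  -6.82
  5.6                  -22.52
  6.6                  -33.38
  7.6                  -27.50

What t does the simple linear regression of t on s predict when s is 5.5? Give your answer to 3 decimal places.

n = 4, Σx = 23, Σy = -90.22, Σxy = -577.244, Σx² = 142.92
Sxx = Σx² − (Σx)²/n = 142.92 − 132.25 = 10.67
Sxy = Σxy − (Σx)(Σy)/n = -577.244 − (-518.765) = -58.479
b = Sxy/Sxx = -58.479/10.67 = -5.480694
a = ȳ − b·x̄ = -22.555 − (-5.480694)·5.75 = 8.958988
ŷ(5.5) = a + b·5.5 = 8.958988 + (-5.480694)·5.5 = -21.184827

-21.185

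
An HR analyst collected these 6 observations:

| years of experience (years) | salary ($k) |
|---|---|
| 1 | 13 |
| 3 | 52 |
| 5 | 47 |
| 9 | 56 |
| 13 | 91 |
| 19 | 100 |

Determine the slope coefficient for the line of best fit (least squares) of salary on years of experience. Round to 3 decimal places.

n = 6, Σx = 50, Σy = 359, Σxy = 3991, Σx² = 646
Sxx = Σx² − (Σx)²/n = 646 − 416.666667 = 229.333333
Sxy = Σxy − (Σx)(Σy)/n = 3991 − 2991.666667 = 999.333333
b = Sxy/Sxx = 999.333333/229.333333 = 4.357558

4.358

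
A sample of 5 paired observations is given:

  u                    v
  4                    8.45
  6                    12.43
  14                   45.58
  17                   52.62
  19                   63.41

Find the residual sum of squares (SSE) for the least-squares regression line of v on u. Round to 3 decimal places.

15.367

n = 5, Σx = 60, Σy = 182.49, Σxy = 2845.83, Σx² = 898, Σy² = 9093.1363
Sxx = Σx² − (Σx)²/n = 898 − 720 = 178
Sxy = Σxy − (Σx)(Σy)/n = 2845.83 − 2189.88 = 655.95
Syy = Σy² − (Σy)²/n = 9093.1363 − 6660.52002 = 2432.61628
b = Sxy/Sxx = 655.95/178 = 3.685112
SSE = Syy − b·Sxy = 2432.61628 − 3.685112·655.95 = 15.366828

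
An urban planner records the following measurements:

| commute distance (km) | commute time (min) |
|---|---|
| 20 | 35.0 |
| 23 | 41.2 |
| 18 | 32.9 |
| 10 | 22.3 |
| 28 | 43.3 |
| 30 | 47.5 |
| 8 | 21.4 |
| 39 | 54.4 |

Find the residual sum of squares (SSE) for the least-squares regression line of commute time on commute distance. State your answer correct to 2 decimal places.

n = 8, Σx = 176, Σy = 298, Σxy = 7393, Σx² = 4622, Σy² = 12050.6
Sxx = Σx² − (Σx)²/n = 4622 − 3872 = 750
Sxy = Σxy − (Σx)(Σy)/n = 7393 − 6556 = 837
Syy = Σy² − (Σy)²/n = 12050.6 − 11100.5 = 950.1
b = Sxy/Sxx = 837/750 = 1.116
SSE = Syy − b·Sxy = 950.1 − 1.116·837 = 16.008

16.01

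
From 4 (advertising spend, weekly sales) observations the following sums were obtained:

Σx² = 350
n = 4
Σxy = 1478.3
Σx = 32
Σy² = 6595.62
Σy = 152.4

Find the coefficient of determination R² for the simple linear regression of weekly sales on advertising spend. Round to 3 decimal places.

0.905

Sxx = Σx² − (Σx)²/n = 350 − 256 = 94
Sxy = Σxy − (Σx)(Σy)/n = 1478.3 − 1219.2 = 259.1
Syy = Σy² − (Σy)²/n = 6595.62 − 5806.44 = 789.18
R² = Sxy²/(Sxx·Syy) = (259.1)²/(94·789.18) = 0.904963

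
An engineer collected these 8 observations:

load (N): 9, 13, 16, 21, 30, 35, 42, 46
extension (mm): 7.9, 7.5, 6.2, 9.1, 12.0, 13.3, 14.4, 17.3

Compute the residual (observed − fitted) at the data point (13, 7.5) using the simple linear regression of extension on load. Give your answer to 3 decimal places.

0.190

n = 8, Σx = 212, Σy = 87.7, Σxy = 2685, Σx² = 6952
Sxx = Σx² − (Σx)²/n = 6952 − 5618 = 1334
Sxy = Σxy − (Σx)(Σy)/n = 2685 − 2324.05 = 360.95
b = Sxy/Sxx = 360.95/1334 = 0.270577
a = ȳ − b·x̄ = 10.9625 − 0.270577·26.5 = 3.792204
ŷ(13) = 3.792204 + 0.270577·13 = 7.309708
residual = y − ŷ = 7.5 − 7.309708 = 0.190292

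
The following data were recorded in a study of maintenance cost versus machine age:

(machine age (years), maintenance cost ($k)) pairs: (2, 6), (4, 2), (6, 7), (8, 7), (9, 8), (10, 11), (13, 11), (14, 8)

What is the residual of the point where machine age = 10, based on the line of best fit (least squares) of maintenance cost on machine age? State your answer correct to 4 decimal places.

2.6358

n = 8, Σx = 66, Σy = 60, Σxy = 555, Σx² = 666
Sxx = Σx² − (Σx)²/n = 666 − 544.5 = 121.5
Sxy = Σxy − (Σx)(Σy)/n = 555 − 495 = 60
b = Sxy/Sxx = 60/121.5 = 0.493827
a = ȳ − b·x̄ = 7.5 − 0.493827·8.25 = 3.425926
ŷ(10) = 3.425926 + 0.493827·10 = 8.364198
residual = y − ŷ = 11 − 8.364198 = 2.635802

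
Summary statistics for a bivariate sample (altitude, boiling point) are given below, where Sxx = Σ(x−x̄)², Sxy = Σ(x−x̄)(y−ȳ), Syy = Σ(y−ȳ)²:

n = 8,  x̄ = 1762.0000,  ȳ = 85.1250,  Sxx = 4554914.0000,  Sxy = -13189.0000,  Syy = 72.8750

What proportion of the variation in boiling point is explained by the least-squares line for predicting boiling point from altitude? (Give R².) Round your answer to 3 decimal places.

R² = Sxy²/(Sxx·Syy) = (-13189)²/(4554914·72.875) = 0.524041

0.524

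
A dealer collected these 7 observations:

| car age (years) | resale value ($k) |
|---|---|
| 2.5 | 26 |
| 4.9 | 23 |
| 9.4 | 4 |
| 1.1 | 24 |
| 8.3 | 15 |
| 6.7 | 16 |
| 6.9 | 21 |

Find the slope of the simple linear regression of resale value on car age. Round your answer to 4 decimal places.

-2.0965

n = 7, Σx = 39.8, Σy = 129, Σxy = 618.3, Σx² = 281.22
Sxx = Σx² − (Σx)²/n = 281.22 − 226.291429 = 54.928571
Sxy = Σxy − (Σx)(Σy)/n = 618.3 − 733.457143 = -115.157143
b = Sxy/Sxx = -115.157143/54.928571 = -2.096489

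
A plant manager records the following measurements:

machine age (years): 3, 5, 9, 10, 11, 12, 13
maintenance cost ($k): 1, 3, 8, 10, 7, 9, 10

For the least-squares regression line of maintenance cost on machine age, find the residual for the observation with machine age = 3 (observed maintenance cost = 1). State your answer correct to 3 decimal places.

-0.516

n = 7, Σx = 63, Σy = 48, Σxy = 505, Σx² = 649
Sxx = Σx² − (Σx)²/n = 649 − 567 = 82
Sxy = Σxy − (Σx)(Σy)/n = 505 − 432 = 73
b = Sxy/Sxx = 73/82 = 0.890244
a = ȳ − b·x̄ = 6.857143 − 0.890244·9 = -1.155052
ŷ(3) = -1.155052 + 0.890244·3 = 1.515679
residual = y − ŷ = 1 − 1.515679 = -0.515679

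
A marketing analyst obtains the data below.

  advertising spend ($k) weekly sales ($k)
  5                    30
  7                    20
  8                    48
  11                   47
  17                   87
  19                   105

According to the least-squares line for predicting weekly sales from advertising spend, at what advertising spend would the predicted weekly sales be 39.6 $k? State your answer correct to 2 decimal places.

8.21

n = 6, Σx = 67, Σy = 337, Σxy = 4665, Σx² = 909
Sxx = Σx² − (Σx)²/n = 909 − 748.166667 = 160.833333
Sxy = Σxy − (Σx)(Σy)/n = 4665 − 3763.166667 = 901.833333
b = Sxy/Sxx = 901.833333/160.833333 = 5.607254
a = ȳ − b·x̄ = 56.166667 − 5.607254·11.166667 = -6.447668
Set a + b·x = 39.6: x = (39.6 − (-6.447668)) / 5.607254 = 8.212160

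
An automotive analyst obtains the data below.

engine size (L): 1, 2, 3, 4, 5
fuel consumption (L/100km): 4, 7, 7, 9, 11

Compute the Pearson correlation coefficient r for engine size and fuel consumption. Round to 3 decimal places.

0.970

n = 5, Σx = 15, Σy = 38, Σxy = 130, Σx² = 55, Σy² = 316
Sxx = Σx² − (Σx)²/n = 55 − 45 = 10
Sxy = Σxy − (Σx)(Σy)/n = 130 − 114 = 16
Syy = Σy² − (Σy)²/n = 316 − 288.8 = 27.2
r = Sxy/√(Sxx·Syy) = 16/√(272) = 16/16.492423 = 0.970143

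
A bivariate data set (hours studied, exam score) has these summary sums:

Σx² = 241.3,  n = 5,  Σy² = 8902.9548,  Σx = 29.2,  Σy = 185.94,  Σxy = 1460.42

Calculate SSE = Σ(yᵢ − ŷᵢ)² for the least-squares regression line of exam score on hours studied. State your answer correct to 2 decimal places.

6.18

Sxx = Σx² − (Σx)²/n = 241.3 − 170.528 = 70.772
Sxy = Σxy − (Σx)(Σy)/n = 1460.42 − 1085.8896 = 374.5304
Syy = Σy² − (Σy)²/n = 8902.9548 − 6914.73672 = 1988.21808
b = Sxy/Sxx = 374.5304/70.772 = 5.292070
SSE = Syy − b·Sxy = 1988.21808 − 5.292070·374.5304 = 6.176870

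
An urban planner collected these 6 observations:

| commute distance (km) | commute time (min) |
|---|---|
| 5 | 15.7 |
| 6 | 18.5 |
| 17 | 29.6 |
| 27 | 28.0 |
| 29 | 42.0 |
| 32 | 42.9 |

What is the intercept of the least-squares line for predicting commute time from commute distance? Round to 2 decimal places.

n = 6, Σx = 116, Σy = 176.7, Σxy = 4039.5, Σx² = 2944
Sxx = Σx² − (Σx)²/n = 2944 − 2242.666667 = 701.333333
Sxy = Σxy − (Σx)(Σy)/n = 4039.5 − 3416.2 = 623.3
b = Sxy/Sxx = 623.3/701.333333 = 0.888736
a = ȳ − b·x̄ = 29.45 − 0.888736·19.333333 = 12.267776

12.27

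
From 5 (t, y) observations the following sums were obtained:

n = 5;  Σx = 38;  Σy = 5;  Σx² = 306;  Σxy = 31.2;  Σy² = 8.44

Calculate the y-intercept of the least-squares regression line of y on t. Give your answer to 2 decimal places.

4.00

Sxx = Σx² − (Σx)²/n = 306 − 288.8 = 17.2
Sxy = Σxy − (Σx)(Σy)/n = 31.2 − 38 = -6.8
b = Sxy/Sxx = -6.8/17.2 = -0.395349
a = ȳ − b·x̄ = 1 − (-0.395349)·7.6 = 4.004651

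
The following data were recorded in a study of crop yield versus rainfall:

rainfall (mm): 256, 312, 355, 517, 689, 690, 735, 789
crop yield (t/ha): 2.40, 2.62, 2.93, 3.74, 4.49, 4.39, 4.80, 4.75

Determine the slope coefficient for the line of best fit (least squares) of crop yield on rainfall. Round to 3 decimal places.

n = 8, Σx = 4343, Σy = 30.12, Σxy = 17804.03, Σx² = 2669761
Sxx = Σx² − (Σx)²/n = 2669761 − 2357706.125 = 312054.875
Sxy = Σxy − (Σx)(Σy)/n = 17804.03 − 16351.395 = 1452.635
b = Sxy/Sxx = 1452.635/312054.875 = 0.004655

0.005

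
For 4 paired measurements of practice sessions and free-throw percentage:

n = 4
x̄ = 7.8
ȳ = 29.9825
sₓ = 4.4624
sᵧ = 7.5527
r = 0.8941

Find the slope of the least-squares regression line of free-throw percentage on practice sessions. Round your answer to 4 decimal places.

1.5133

b = r · sᵧ/sₓ = 0.8941 · 7.5527/4.4624 = 1.513282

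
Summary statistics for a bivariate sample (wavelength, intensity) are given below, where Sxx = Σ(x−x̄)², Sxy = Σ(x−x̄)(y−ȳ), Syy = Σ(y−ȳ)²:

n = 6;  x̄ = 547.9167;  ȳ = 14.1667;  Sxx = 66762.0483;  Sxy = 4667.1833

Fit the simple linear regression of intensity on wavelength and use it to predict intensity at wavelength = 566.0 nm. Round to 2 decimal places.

b = Sxy/Sxx = 4667.1833/66762.0483 = 0.069908
a = ȳ − b·x̄ = 14.1667 − 0.069908·547.9167 = -24.136913
ŷ(566.0) = a + b·566.0 = -24.136913 + 0.069908·566 = 15.430862

15.43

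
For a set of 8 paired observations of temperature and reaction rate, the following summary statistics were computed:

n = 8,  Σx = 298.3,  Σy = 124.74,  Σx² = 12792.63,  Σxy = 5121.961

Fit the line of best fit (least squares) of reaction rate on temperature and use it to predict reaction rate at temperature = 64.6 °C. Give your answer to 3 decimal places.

23.292

Sxx = Σx² − (Σx)²/n = 12792.63 − 11122.86125 = 1669.76875
Sxy = Σxy − (Σx)(Σy)/n = 5121.961 − 4651.24275 = 470.71825
b = Sxy/Sxx = 470.71825/1669.76875 = 0.281906
a = ȳ − b·x̄ = 15.5925 − 0.281906·37.2875 = 5.080921
ŷ(64.6) = a + b·64.6 = 5.080921 + 0.281906·64.6 = 23.292065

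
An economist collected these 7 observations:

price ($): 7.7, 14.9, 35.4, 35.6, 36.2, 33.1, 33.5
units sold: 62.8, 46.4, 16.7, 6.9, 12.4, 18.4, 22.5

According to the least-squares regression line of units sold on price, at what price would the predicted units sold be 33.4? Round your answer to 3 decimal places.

n = 7, Σx = 196.4, Σy = 186.1, Σxy = 3823.41, Σx² = 6330.12
Sxx = Σx² − (Σx)²/n = 6330.12 − 5510.422857 = 819.697143
Sxy = Σxy − (Σx)(Σy)/n = 3823.41 − 5221.434286 = -1398.024286
b = Sxy/Sxx = -1398.024286/819.697143 = -1.705538
a = ȳ − b·x̄ = 26.585714 − (-1.705538)·28.057143 = 74.438226
Set a + b·x = 33.4: x = (33.4 − 74.438226) / (-1.705538) = 24.061754

24.062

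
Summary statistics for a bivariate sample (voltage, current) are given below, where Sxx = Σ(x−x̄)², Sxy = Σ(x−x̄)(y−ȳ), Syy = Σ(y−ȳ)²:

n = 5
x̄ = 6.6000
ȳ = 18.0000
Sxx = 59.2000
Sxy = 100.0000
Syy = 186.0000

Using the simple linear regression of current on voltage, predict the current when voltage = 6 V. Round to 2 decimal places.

16.99

b = Sxy/Sxx = 100/59.2 = 1.689189
a = ȳ − b·x̄ = 18 − 1.689189·6.6 = 6.851351
ŷ(6) = a + b·6 = 6.851351 + 1.689189·6 = 16.986486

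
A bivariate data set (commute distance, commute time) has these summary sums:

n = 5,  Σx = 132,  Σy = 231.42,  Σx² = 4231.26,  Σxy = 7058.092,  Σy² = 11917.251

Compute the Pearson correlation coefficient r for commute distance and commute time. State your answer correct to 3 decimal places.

1.000

Sxx = Σx² − (Σx)²/n = 4231.26 − 3484.8 = 746.46
Sxy = Σxy − (Σx)(Σy)/n = 7058.092 − 6109.488 = 948.604
Syy = Σy² − (Σy)²/n = 11917.251 − 10711.04328 = 1206.20772
r = Sxy/√(Sxx·Syy) = 948.604/√(900385.814671) = 948.604/948.886618 = 0.999702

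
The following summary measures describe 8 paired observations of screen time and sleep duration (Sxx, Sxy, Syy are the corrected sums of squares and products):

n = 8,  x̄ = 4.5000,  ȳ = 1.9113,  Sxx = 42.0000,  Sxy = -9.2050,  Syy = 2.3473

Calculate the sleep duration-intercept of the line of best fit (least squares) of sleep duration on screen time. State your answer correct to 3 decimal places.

b = Sxy/Sxx = -9.205/42 = -0.219167
a = ȳ − b·x̄ = 1.9113 − (-0.219167)·4.5 = 2.89755

2.898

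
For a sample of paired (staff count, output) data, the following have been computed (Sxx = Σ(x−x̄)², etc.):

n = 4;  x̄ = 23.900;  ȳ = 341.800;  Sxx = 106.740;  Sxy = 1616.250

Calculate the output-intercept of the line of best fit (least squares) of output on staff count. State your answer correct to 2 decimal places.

b = Sxy/Sxx = 1616.25/106.74 = 15.141934
a = ȳ − b·x̄ = 341.8 − 15.141934·23.9 = -20.092215

-20.09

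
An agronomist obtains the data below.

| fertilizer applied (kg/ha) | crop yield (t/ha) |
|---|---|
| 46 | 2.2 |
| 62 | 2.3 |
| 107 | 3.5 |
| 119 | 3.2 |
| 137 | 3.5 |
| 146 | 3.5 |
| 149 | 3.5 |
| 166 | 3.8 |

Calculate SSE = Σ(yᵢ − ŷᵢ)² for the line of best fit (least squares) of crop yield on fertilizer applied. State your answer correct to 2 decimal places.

0.25

n = 8, Σx = 932, Σy = 25.5, Σxy = 3141.9, Σx² = 121412, Σy² = 83.81
Sxx = Σx² − (Σx)²/n = 121412 − 108578 = 12834
Sxy = Σxy − (Σx)(Σy)/n = 3141.9 − 2970.75 = 171.15
Syy = Σy² − (Σy)²/n = 83.81 − 81.28125 = 2.52875
b = Sxy/Sxx = 171.15/12834 = 0.013336
SSE = Syy − b·Sxy = 2.52875 − 0.013336·171.15 = 0.246350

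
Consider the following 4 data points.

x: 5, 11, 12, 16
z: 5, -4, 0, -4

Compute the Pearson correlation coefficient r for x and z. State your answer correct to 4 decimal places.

n = 4, Σx = 44, Σy = -3, Σxy = -83, Σx² = 546, Σy² = 57
Sxx = Σx² − (Σx)²/n = 546 − 484 = 62
Sxy = Σxy − (Σx)(Σy)/n = -83 − (-33) = -50
Syy = Σy² − (Σy)²/n = 57 − 2.25 = 54.75
r = Sxy/√(Sxx·Syy) = -50/√(3394.5) = -50/58.262338 = -0.858187

-0.8582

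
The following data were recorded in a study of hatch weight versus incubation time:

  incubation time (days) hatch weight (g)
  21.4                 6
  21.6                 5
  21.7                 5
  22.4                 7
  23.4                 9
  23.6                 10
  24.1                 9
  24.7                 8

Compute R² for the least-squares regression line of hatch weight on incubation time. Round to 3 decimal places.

0.678

n = 8, Σx = 182.9, Σy = 59, Σxy = 1362.8, Σx² = 4192.59, Σy² = 461
Sxx = Σx² − (Σx)²/n = 4192.59 − 4181.55125 = 11.03875
Sxy = Σxy − (Σx)(Σy)/n = 1362.8 − 1348.8875 = 13.9125
Syy = Σy² − (Σy)²/n = 461 − 435.125 = 25.875
R² = Sxy²/(Sxx·Syy) = (13.9125)²/(11.03875·25.875) = 0.677657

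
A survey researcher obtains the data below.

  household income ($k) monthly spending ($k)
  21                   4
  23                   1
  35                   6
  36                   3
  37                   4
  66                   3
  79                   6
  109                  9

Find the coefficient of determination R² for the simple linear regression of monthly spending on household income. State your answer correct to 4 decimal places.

n = 8, Σx = 406, Σy = 36, Σxy = 2226, Σx² = 27338, Σy² = 204
Sxx = Σx² − (Σx)²/n = 27338 − 20604.5 = 6733.5
Sxy = Σxy − (Σx)(Σy)/n = 2226 − 1827 = 399
Syy = Σy² − (Σy)²/n = 204 − 162 = 42
R² = Sxy²/(Sxx·Syy) = (399)²/(6733.5·42) = 0.562932

0.5629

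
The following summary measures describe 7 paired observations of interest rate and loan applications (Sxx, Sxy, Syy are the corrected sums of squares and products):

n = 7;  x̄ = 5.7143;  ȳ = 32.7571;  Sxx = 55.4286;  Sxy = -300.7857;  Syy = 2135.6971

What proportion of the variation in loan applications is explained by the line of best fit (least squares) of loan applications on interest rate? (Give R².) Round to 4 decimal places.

R² = Sxy²/(Sxx·Syy) = (-300.7857)²/(55.4286·2135.6971) = 0.764259

0.7643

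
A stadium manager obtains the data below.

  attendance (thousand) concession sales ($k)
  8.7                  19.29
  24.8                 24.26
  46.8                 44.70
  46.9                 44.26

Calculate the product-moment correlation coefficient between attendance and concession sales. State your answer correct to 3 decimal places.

0.978

n = 4, Σx = 127.2, Σy = 132.51, Σxy = 4937.225, Σx² = 5080.58, Σy² = 4917.6893
Sxx = Σx² − (Σx)²/n = 5080.58 − 4044.96 = 1035.62
Sxy = Σxy − (Σx)(Σy)/n = 4937.225 − 4213.818 = 723.407
Syy = Σy² − (Σy)²/n = 4917.6893 − 4389.725025 = 527.964275
r = Sxy/√(Sxx·Syy) = 723.407/√(546770.362475) = 723.407/739.439222 = 0.978318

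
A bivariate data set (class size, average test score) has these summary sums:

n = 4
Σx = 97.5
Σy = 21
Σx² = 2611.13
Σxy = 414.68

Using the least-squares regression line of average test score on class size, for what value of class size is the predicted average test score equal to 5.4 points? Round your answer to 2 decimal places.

Sxx = Σx² − (Σx)²/n = 2611.13 − 2376.5625 = 234.5675
Sxy = Σxy − (Σx)(Σy)/n = 414.68 − 511.875 = -97.195
b = Sxy/Sxx = -97.195/234.5675 = -0.414358
a = ȳ − b·x̄ = 5.25 − (-0.414358)·24.375 = 15.349985
Set a + b·x = 5.4: x = (5.4 − 15.349985) / (-0.414358) = 24.012994

24.01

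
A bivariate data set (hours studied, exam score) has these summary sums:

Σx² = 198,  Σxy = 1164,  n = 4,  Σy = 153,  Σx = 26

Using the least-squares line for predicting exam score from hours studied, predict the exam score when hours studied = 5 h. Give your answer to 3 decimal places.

Sxx = Σx² − (Σx)²/n = 198 − 169 = 29
Sxy = Σxy − (Σx)(Σy)/n = 1164 − 994.5 = 169.5
b = Sxy/Sxx = 169.5/29 = 5.844828
a = ȳ − b·x̄ = 38.25 − 5.844828·6.5 = 0.258621
ŷ(5) = a + b·5 = 0.258621 + 5.844828·5 = 29.482759

29.483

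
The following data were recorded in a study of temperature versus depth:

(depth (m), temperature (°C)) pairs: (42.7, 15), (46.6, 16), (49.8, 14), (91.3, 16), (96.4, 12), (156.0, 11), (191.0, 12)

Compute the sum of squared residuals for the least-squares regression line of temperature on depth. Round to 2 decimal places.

11.33

n = 7, Σx = 673.8, Σy = 96, Σxy = 8708.9, Σx² = 84920.54, Σy² = 1342
Sxx = Σx² − (Σx)²/n = 84920.54 − 64858.062857 = 20062.477143
Sxy = Σxy − (Σx)(Σy)/n = 8708.9 − 9240.685714 = -531.785714
Syy = Σy² − (Σy)²/n = 1342 − 1316.571429 = 25.428571
b = Sxy/Sxx = -531.785714/20062.477143 = -0.026506
SSE = Syy − b·Sxy = 25.428571 − (-0.026506)·(-531.785714) = 11.332802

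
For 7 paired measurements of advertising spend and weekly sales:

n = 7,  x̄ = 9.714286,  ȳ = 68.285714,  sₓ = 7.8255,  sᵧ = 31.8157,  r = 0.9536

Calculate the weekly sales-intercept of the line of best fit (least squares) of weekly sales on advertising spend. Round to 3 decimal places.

30.623

b = r · sᵧ/sₓ = 0.9536 · 31.8157/7.8255 = 3.876998
a = ȳ − b·x̄ = 68.285714 − 3.876998·9.714286 = 30.623442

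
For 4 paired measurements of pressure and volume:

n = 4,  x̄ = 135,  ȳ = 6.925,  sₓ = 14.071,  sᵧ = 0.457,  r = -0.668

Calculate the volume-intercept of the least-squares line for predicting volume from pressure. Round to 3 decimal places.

9.854

b = r · sᵧ/sₓ = -0.668 · 0.457/14.071 = -0.021695
a = ȳ − b·x̄ = 6.925 − (-0.021695)·135 = 9.853879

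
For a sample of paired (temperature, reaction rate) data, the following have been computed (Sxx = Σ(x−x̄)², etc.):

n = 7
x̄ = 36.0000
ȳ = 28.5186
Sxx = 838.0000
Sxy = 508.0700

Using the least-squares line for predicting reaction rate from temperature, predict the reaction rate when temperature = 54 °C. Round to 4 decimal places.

39.4318

b = Sxy/Sxx = 508.07/838 = 0.606289
a = ȳ − b·x̄ = 28.5186 − 0.606289·36 = 6.692204
ŷ(54) = a + b·54 = 6.692204 + 0.606289·54 = 39.431798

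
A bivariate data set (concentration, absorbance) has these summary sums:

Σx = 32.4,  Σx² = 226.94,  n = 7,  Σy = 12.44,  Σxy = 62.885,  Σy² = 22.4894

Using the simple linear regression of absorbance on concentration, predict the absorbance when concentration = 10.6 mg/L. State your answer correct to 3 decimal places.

2.189

Sxx = Σx² − (Σx)²/n = 226.94 − 149.965714 = 76.974286
Sxy = Σxy − (Σx)(Σy)/n = 62.885 − 57.579429 = 5.305571
b = Sxy/Sxx = 5.305571/76.974286 = 0.068927
a = ȳ − b·x̄ = 1.777143 − 0.068927·4.628571 = 1.458111
ŷ(10.6) = a + b·10.6 = 1.458111 + 0.068927·10.6 = 2.188733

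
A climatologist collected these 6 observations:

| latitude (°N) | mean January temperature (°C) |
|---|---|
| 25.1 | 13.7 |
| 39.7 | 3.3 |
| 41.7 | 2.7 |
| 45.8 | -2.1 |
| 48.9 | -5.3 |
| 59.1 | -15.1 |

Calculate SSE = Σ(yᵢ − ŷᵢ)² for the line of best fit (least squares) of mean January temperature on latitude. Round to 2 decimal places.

n = 6, Σx = 260.3, Σy = -2.8, Σxy = -660.29, Σx² = 11926.65, Σy² = 466.38
Sxx = Σx² − (Σx)²/n = 11926.65 − 11292.681667 = 633.968333
Sxy = Σxy − (Σx)(Σy)/n = -660.29 − (-121.473333) = -538.816667
Syy = Σy² − (Σy)²/n = 466.38 − 1.306667 = 465.073333
b = Sxy/Sxx = -538.816667/633.968333 = -0.849911
SSE = Syy − b·Sxy = 465.073333 − (-0.849911)·(-538.816667) = 7.127116

7.13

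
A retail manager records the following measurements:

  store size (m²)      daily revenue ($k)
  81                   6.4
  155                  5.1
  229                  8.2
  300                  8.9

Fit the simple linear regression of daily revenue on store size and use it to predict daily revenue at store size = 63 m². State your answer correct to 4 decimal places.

5.2928

n = 4, Σx = 765, Σy = 28.6, Σxy = 5856.7, Σx² = 173027
Sxx = Σx² − (Σx)²/n = 173027 − 146306.25 = 26720.75
Sxy = Σxy − (Σx)(Σy)/n = 5856.7 − 5469.75 = 386.95
b = Sxy/Sxx = 386.95/26720.75 = 0.014481
a = ȳ − b·x̄ = 7.15 − 0.014481·191.25 = 4.380460
ŷ(63) = a + b·63 = 4.380460 + 0.014481·63 = 5.292779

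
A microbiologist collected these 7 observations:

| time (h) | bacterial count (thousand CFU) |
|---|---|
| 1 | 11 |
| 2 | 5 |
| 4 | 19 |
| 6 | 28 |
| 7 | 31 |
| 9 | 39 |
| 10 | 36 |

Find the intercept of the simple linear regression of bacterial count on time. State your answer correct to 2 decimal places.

n = 7, Σx = 39, Σy = 169, Σxy = 1193, Σx² = 287
Sxx = Σx² − (Σx)²/n = 287 − 217.285714 = 69.714286
Sxy = Σxy − (Σx)(Σy)/n = 1193 − 941.571429 = 251.428571
b = Sxy/Sxx = 251.428571/69.714286 = 3.606557
a = ȳ − b·x̄ = 24.142857 − 3.606557·5.571429 = 4.049180

4.05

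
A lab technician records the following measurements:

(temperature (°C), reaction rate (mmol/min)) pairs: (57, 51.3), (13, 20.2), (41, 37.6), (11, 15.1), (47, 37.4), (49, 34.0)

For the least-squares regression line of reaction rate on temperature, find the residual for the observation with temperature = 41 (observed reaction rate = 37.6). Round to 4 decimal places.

n = 6, Σx = 218, Σy = 195.6, Σxy = 8318.2, Σx² = 9830
Sxx = Σx² − (Σx)²/n = 9830 − 7920.666667 = 1909.333333
Sxy = Σxy − (Σx)(Σy)/n = 8318.2 − 7106.8 = 1211.4
b = Sxy/Sxx = 1211.4/1909.333333 = 0.634462
a = ȳ − b·x̄ = 32.6 − 0.634462·36.333333 = 9.547870
ŷ(41) = 9.547870 + 0.634462·41 = 35.560824
residual = y − ŷ = 37.6 − 35.560824 = 2.039176

2.0392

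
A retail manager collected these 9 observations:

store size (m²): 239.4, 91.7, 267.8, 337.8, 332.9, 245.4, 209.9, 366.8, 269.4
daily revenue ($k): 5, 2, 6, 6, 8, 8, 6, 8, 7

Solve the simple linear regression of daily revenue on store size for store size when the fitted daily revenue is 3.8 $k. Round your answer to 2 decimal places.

134.38

n = 9, Σx = 2361.1, Σy = 56, Σxy = 15720, Σx² = 673767.11
Sxx = Σx² − (Σx)²/n = 673767.11 − 619421.467778 = 54345.642222
Sxy = Σxy − (Σx)(Σy)/n = 15720 − 14691.288889 = 1028.711111
b = Sxy/Sxx = 1028.711111/54345.642222 = 0.018929
a = ȳ − b·x̄ = 6.222222 − 0.018929·262.344444 = 1.256292
Set a + b·x = 3.8: x = (3.8 − 1.256292) / 0.018929 = 134.381189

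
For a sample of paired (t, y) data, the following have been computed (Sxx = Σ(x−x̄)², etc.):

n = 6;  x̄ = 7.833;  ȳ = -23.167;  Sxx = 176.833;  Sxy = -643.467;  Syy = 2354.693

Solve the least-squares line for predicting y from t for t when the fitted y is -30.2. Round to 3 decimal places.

9.766

b = Sxy/Sxx = -643.467/176.833 = -3.638840
a = ȳ − b·x̄ = -23.167 − (-3.638840)·7.833 = 5.336034
Set a + b·x = -30.2: x = (-30.2 − 5.336034) / (-3.638840) = 9.765759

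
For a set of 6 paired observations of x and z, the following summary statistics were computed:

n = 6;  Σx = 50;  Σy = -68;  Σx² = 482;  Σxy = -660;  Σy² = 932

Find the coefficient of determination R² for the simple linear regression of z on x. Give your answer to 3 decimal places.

Sxx = Σx² − (Σx)²/n = 482 − 416.666667 = 65.333333
Sxy = Σxy − (Σx)(Σy)/n = -660 − (-566.666667) = -93.333333
Syy = Σy² − (Σy)²/n = 932 − 770.666667 = 161.333333
R² = Sxy²/(Sxx·Syy) = (-93.333333)²/(65.333333·161.333333) = 0.826446

0.826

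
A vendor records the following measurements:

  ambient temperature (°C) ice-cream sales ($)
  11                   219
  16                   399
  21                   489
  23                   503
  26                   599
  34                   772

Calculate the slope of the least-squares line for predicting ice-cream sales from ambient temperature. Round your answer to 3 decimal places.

23.109

n = 6, Σx = 131, Σy = 2981, Σxy = 72453, Σx² = 3179
Sxx = Σx² − (Σx)²/n = 3179 − 2860.166667 = 318.833333
Sxy = Σxy − (Σx)(Σy)/n = 72453 − 65085.166667 = 7367.833333
b = Sxy/Sxx = 7367.833333/318.833333 = 23.108730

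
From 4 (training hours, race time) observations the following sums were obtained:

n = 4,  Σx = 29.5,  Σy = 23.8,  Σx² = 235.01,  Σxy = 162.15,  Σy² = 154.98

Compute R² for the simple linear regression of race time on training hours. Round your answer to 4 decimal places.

0.7669

Sxx = Σx² − (Σx)²/n = 235.01 − 217.5625 = 17.4475
Sxy = Σxy − (Σx)(Σy)/n = 162.15 − 175.525 = -13.375
Syy = Σy² − (Σy)²/n = 154.98 − 141.61 = 13.37
R² = Sxy²/(Sxx·Syy) = (-13.375)²/(17.4475·13.37) = 0.766872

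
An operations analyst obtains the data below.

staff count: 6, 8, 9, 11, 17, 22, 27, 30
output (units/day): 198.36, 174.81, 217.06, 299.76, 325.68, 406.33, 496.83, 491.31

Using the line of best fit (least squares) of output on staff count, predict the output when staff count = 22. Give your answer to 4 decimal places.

404.5637

n = 8, Σx = 130, Σy = 2610.14, Σxy = 50469.07, Σx² = 2704
Sxx = Σx² − (Σx)²/n = 2704 − 2112.5 = 591.5
Sxy = Σxy − (Σx)(Σy)/n = 50469.07 − 42414.775 = 8054.295
b = Sxy/Sxx = 8054.295/591.5 = 13.616729
a = ȳ − b·x̄ = 326.2675 − 13.616729·16.25 = 104.995659
ŷ(22) = a + b·22 = 104.995659 + 13.616729·22 = 404.563690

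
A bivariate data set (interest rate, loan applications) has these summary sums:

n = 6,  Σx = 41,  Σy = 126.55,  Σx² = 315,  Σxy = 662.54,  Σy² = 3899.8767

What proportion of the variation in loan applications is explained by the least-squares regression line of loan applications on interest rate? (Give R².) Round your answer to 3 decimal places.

Sxx = Σx² − (Σx)²/n = 315 − 280.166667 = 34.833333
Sxy = Σxy − (Σx)(Σy)/n = 662.54 − 864.758333 = -202.218333
Syy = Σy² − (Σy)²/n = 3899.8767 − 2669.150417 = 1230.726283
R² = Sxy²/(Sxx·Syy) = (-202.218333)²/(34.833333·1230.726283) = 0.953860

0.954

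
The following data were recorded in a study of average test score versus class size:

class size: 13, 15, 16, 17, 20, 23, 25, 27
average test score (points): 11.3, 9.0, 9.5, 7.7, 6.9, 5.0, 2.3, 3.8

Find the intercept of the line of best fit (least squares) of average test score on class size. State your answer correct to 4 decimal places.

n = 8, Σx = 156, Σy = 55.5, Σxy = 977.9, Σx² = 3222
Sxx = Σx² − (Σx)²/n = 3222 − 3042 = 180
Sxy = Σxy − (Σx)(Σy)/n = 977.9 − 1082.25 = -104.35
b = Sxy/Sxx = -104.35/180 = -0.579722
a = ȳ − b·x̄ = 6.9375 − (-0.579722)·19.5 = 18.242083

18.2421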